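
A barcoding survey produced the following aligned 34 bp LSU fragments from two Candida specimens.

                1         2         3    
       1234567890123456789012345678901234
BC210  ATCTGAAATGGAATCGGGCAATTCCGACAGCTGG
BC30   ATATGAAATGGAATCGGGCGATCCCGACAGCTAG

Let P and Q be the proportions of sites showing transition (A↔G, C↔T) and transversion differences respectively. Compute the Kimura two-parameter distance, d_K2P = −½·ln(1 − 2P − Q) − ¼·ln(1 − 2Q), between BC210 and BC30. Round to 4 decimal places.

Mismatches occur at site 3 (C→A, transversion), site 20 (A→G, transition), site 23 (T→C, transition), site 33 (G→A, transition).
Of the 4 differences, 3 transitions and 1 transversion over 34 sites: P = 3/34 = 0.088235, Q = 1/34 = 0.029412.
d = −0.5·ln(0.794118) − 0.25·ln(0.941176) = −0.5·(-0.230523) − 0.25·(-0.060625) = 0.1304.

0.1304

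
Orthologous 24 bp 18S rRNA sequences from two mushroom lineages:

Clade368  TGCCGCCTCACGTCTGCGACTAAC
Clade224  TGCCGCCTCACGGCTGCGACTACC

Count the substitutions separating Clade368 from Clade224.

2

The sequences differ at positions 13 (T/G), 23 (A/C).
That gives 2 mismatches out of 24 aligned sites, so the Hamming distance is 2.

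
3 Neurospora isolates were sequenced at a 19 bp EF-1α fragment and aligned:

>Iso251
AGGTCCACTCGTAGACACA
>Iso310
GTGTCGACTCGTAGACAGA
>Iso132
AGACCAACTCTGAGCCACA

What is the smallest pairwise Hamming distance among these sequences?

4

Pairwise Hamming distances:
  Iso251 vs Iso310: 4
  Iso251 vs Iso132: 6
  Iso310 vs Iso132: 9
The smallest is 4, between Iso251 and Iso310.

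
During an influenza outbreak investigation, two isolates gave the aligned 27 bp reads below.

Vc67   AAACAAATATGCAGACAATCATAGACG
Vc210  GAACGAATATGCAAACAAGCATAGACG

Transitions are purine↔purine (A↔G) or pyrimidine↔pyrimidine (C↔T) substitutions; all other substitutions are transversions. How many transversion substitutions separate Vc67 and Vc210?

The sequences differ at positions 1 (A/G, transition), 5 (A/G, transition), 14 (G/A, transition), 19 (T/G, transversion).
Of the 4 differences, 3 transitions and 1 transversion, so the answer is 1.

1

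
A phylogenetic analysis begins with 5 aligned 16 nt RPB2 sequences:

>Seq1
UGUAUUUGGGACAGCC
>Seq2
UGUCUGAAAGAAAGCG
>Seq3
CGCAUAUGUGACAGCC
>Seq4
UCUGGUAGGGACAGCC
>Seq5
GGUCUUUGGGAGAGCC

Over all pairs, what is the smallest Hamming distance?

Pairwise Hamming distances:
  Seq1 vs Seq2: 7
  Seq1 vs Seq3: 4
  Seq1 vs Seq4: 4
  Seq1 vs Seq5: 3
  Seq2 vs Seq3: 9
  Seq2 vs Seq4: 8
  Seq2 vs Seq5: 7
  Seq3 vs Seq4: 8
  Seq3 vs Seq5: 6
  Seq4 vs Seq5: 6
The smallest is 3, between Seq1 and Seq5.

3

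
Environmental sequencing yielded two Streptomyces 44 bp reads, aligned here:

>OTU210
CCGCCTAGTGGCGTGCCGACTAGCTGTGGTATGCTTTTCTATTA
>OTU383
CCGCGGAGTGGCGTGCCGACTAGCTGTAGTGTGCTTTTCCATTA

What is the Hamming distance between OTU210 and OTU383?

The sequences differ at positions 5 (C/G), 6 (T/G), 28 (G/A), 31 (A/G), 40 (T/C).
That gives 5 mismatches out of 44 aligned sites, so the Hamming distance is 5.

5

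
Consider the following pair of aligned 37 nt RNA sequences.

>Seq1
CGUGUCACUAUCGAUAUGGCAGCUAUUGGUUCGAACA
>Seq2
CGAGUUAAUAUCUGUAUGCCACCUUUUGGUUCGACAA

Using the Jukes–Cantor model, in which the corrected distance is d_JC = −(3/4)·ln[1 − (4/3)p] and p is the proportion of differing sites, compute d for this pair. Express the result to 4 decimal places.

Differing sites — 3:U/A; 6:C/U; 8:C/A; 13:G/U; 14:A/G; 19:G/C; 22:G/C; 25:A/U; 35:A/C; 36:C/A.
p = 10/37 = 0.270270.
d = −0.75 · ln(1 − (4/3)·0.270270) = −0.75 · ln(0.639640) = −0.75 · (-0.446850) = 0.3351.

0.3351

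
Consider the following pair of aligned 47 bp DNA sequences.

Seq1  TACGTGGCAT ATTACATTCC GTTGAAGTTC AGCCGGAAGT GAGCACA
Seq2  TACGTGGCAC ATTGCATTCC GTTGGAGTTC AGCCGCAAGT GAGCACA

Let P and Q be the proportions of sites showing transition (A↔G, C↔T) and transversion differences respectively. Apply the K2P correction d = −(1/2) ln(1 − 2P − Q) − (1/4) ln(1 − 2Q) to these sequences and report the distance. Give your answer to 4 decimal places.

Differing sites — 10:T/C (Ti); 14:A/G (Ti); 25:A/G (Ti); 36:G/C (Tv).
Of the 4 differences, 3 transitions and 1 transversion over 47 sites: P = 3/47 = 0.063830, Q = 1/47 = 0.021277.
d = −0.5·ln(0.851063) − 0.25·ln(0.957446) = −0.5·(-0.161269) − 0.25·(-0.043486) = 0.0915.

0.0915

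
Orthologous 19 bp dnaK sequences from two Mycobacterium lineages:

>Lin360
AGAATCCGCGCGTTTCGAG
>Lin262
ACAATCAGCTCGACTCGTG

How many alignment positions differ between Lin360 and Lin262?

6

Differing sites — 2:G/C; 7:C/A; 10:G/T; 13:T/A; 14:T/C; 18:A/T.
That gives 6 mismatches out of 19 aligned sites, so the Hamming distance is 6.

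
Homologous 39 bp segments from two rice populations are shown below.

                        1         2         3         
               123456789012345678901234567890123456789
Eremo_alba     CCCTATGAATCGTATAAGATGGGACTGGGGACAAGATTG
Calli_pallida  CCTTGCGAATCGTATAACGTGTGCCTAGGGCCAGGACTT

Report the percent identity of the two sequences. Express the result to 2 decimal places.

Mismatches occur at site 3 (C/T), site 5 (A/G), site 6 (T/C), site 18 (G/C), site 19 (A/G), site 22 (G/T), site 24 (A/C), site 27 (G/A), site 31 (A/C), site 34 (A/G), site 37 (T/C), site 39 (G/T).
27 of the 39 sites match, so the percent identity is 27/39 × 100 = 69.23%.

69.23%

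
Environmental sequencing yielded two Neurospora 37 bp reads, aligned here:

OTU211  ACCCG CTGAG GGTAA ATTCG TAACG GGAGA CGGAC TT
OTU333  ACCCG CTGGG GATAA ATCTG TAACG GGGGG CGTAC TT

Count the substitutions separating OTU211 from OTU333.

The sequences differ at positions 9 (A/G), 12 (G/A), 18 (T/C), 19 (C/T), 28 (A/G), 30 (A/G), 33 (G/T).
That gives 7 mismatches out of 37 aligned sites, so the Hamming distance is 7.

7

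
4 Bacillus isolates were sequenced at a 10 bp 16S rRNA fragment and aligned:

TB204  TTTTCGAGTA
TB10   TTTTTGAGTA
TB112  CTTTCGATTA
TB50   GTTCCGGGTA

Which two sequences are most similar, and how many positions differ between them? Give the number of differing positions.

1

Pairwise Hamming distances:
  TB204 vs TB10: 1
  TB204 vs TB112: 2
  TB204 vs TB50: 3
  TB10 vs TB112: 3
  TB10 vs TB50: 4
  TB112 vs TB50: 4
The smallest is 1, between TB204 and TB10.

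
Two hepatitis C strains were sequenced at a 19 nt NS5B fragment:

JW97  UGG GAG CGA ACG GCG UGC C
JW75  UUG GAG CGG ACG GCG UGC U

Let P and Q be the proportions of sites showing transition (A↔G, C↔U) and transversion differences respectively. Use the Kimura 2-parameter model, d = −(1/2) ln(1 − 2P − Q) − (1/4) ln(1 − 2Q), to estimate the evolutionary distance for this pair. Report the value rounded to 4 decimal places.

0.1805

Differing sites — 2:G/U (Tv); 9:A/G (Ti); 19:C/U (Ti).
Of the 3 differences, 2 transitions and 1 transversion over 19 sites: P = 2/19 = 0.105263, Q = 1/19 = 0.052632.
d = −0.5·ln(0.736842) − 0.25·ln(0.894736) = −0.5·(-0.305382) − 0.25·(-0.111227) = 0.1805.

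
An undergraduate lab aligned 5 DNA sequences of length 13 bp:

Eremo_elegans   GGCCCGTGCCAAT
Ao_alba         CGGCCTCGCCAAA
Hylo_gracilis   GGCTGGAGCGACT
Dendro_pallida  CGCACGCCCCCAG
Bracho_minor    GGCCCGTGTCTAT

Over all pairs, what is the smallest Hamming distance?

2

Pairwise Hamming distances:
  Eremo_elegans vs Ao_alba: 5
  Eremo_elegans vs Hylo_gracilis: 5
  Eremo_elegans vs Dendro_pallida: 6
  Eremo_elegans vs Bracho_minor: 2
  Ao_alba vs Hylo_gracilis: 9
  Ao_alba vs Dendro_pallida: 6
  Ao_alba vs Bracho_minor: 7
  Hylo_gracilis vs Dendro_pallida: 9
  Hylo_gracilis vs Bracho_minor: 7
  Dendro_pallida vs Bracho_minor: 7
The smallest is 2, between Eremo_elegans and Bracho_minor.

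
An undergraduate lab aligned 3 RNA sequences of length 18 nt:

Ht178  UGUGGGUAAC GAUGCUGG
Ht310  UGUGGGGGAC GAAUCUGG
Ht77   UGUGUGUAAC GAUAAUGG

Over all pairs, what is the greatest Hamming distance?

6

Pairwise Hamming distances:
  Ht178 vs Ht310: 4
  Ht178 vs Ht77: 3
  Ht310 vs Ht77: 6
The largest is 6, between Ht310 and Ht77.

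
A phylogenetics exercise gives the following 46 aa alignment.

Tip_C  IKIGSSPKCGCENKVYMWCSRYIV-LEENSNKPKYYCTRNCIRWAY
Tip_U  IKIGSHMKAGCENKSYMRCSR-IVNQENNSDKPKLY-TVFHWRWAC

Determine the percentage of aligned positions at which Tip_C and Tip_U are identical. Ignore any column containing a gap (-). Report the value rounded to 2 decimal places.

67.44%

Excluding the 3 gap columns leaves 43 comparable sites.
Differing sites — 6:S/H; 7:P/M; 9:C/A; 15:V/S; 18:W/R; 26:L/Q; 28:E/N; 31:N/D; 35:Y/L; 39:R/V; 40:N/F; 41:C/H; 42:I/W; 46:Y/C.
29 of the 43 comparable sites match, so the percent identity is 29/43 × 100 = 67.44%.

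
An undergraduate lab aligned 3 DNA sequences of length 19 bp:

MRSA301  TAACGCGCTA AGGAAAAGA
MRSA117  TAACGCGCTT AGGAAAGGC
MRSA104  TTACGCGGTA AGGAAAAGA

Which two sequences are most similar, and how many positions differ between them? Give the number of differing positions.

2

Pairwise Hamming distances:
  MRSA301 vs MRSA117: 3
  MRSA301 vs MRSA104: 2
  MRSA117 vs MRSA104: 5
The smallest is 2, between MRSA301 and MRSA104.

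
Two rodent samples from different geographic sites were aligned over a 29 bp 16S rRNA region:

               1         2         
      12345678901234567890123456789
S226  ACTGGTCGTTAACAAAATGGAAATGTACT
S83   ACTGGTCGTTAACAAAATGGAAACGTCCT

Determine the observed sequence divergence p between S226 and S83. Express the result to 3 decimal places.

The sequences differ at positions 24 (T/C), 27 (A/C).
There are 2 differences over 29 sites, so p = 2/29 = 0.069.

0.069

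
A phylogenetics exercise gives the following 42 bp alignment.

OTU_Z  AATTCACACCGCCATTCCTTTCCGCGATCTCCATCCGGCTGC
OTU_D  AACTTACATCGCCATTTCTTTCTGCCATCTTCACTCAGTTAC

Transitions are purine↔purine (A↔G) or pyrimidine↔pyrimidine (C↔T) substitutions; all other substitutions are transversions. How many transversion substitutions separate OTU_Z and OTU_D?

1

Differing sites — 3:T/C (Ti); 5:C/T (Ti); 9:C/T (Ti); 17:C/T (Ti); 23:C/T (Ti); 26:G/C (Tv); 31:C/T (Ti); 34:T/C (Ti); 35:C/T (Ti); 37:G/A (Ti); 39:C/T (Ti); 41:G/A (Ti).
Of the 12 differences, 11 transitions and 1 transversion, so the answer is 1.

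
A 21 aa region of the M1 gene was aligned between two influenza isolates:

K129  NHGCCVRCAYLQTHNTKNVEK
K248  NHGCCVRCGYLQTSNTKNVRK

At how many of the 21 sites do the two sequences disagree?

3

Mismatches occur at site 9 (A→G), site 14 (H→S), site 20 (E→R).
That gives 3 mismatches out of 21 aligned sites, so the Hamming distance is 3.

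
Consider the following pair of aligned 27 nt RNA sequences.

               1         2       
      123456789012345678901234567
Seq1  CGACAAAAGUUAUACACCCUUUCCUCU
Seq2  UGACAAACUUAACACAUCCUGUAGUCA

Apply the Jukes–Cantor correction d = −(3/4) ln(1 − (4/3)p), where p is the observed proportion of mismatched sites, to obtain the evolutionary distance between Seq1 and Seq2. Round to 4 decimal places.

Mismatches occur at site 1 (C→U), site 8 (A→C), site 9 (G→U), site 11 (U→A), site 13 (U→C), site 17 (C→U), site 21 (U→G), site 23 (C→A), site 24 (C→G), site 27 (U→A).
p = 10/27 = 0.370370.
d = −0.75 · ln(1 − (4/3)·0.370370) = −0.75 · ln(0.506173) = −0.75 · (-0.680877) = 0.5107.

0.5107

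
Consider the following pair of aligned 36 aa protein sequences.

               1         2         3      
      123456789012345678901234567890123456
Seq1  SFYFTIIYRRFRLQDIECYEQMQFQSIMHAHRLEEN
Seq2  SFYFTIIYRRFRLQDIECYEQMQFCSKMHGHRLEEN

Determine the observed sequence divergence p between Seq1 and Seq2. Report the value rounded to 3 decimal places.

Mismatches occur at site 25 (Q→C), site 27 (I→K), site 30 (A→G).
There are 3 differences over 36 sites, so p = 3/36 = 0.083.

0.083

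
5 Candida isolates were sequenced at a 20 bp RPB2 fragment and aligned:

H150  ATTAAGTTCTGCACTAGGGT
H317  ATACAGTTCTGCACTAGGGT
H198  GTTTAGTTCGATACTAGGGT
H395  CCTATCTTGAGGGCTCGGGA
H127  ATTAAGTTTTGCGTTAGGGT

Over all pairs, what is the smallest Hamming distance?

Pairwise Hamming distances:
  H150 vs H317: 2
  H150 vs H198: 5
  H150 vs H395: 10
  H150 vs H127: 3
  H317 vs H198: 6
  H317 vs H395: 12
  H317 vs H127: 5
  H198 vs H395: 12
  H198 vs H127: 8
  H395 vs H127: 10
The smallest is 2, between H150 and H317.

2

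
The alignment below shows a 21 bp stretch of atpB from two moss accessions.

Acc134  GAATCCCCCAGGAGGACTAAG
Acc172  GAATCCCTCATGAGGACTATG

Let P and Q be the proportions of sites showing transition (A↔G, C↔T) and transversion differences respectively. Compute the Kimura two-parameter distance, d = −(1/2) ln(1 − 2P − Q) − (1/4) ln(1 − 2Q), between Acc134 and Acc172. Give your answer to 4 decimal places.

0.1585

The sequences differ at positions 8 (C/T, transition), 11 (G/T, transversion), 20 (A/T, transversion).
Of the 3 differences, 1 transition and 2 transversions over 21 sites: P = 1/21 = 0.047619, Q = 2/21 = 0.095238.
d = −0.5·ln(0.809524) − 0.25·ln(0.809524) = −0.5·(-0.211309) − 0.25·(-0.211309) = 0.1585.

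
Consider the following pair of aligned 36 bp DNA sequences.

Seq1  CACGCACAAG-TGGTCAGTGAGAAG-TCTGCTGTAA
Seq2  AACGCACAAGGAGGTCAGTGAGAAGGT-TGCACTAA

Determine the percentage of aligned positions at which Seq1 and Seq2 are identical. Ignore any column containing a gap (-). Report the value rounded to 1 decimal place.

87.9%

Excluding the 3 gap columns leaves 33 comparable sites.
The sequences differ at positions 1 (C/A), 12 (T/A), 32 (T/A), 33 (G/C).
29 of the 33 comparable sites match, so the percent identity is 29/33 × 100 = 87.9%.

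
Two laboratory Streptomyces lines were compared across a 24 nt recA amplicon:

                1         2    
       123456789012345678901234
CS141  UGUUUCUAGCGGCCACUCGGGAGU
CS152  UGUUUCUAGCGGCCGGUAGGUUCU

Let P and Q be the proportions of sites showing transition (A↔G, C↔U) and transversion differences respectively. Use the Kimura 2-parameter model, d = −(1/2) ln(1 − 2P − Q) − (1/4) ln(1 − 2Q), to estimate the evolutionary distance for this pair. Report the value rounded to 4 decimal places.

0.3072

Mismatches occur at site 15 (A→G, transition), site 16 (C→G, transversion), site 18 (C→A, transversion), site 21 (G→U, transversion), site 22 (A→U, transversion), site 23 (G→C, transversion).
Of the 6 differences, 1 transition and 5 transversions over 24 sites: P = 1/24 = 0.041667, Q = 5/24 = 0.208333.
d = −0.5·ln(0.708333) − 0.25·ln(0.583334) = −0.5·(-0.344841) − 0.25·(-0.538995) = 0.3072.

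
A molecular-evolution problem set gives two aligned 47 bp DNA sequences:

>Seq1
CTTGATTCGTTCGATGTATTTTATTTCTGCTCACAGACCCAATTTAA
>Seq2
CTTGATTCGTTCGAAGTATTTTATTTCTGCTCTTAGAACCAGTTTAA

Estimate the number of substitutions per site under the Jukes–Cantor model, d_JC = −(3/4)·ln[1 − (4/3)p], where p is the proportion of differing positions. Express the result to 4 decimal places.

Mismatches occur at site 15 (T→A), site 33 (A→T), site 34 (C→T), site 38 (C→A), site 42 (A→G).
p = 5/47 = 0.106383.
d = −0.75 · ln(1 − (4/3)·0.106383) = −0.75 · ln(0.858156) = −0.75 · (-0.152969) = 0.1147.

0.1147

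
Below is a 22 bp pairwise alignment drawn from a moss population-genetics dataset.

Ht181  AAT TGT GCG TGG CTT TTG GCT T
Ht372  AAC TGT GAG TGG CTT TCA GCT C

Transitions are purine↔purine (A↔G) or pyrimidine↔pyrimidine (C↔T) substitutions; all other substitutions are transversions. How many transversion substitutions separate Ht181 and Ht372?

1

The sequences differ at positions 3 (T/C, transition), 8 (C/A, transversion), 17 (T/C, transition), 18 (G/A, transition), 22 (T/C, transition).
Of the 5 differences, 4 transitions and 1 transversion, so the answer is 1.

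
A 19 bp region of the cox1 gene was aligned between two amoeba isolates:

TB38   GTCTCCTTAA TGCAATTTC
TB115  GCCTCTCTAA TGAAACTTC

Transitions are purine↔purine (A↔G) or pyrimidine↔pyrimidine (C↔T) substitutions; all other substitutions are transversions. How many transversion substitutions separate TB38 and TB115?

Differing sites — 2:T/C (Ti); 6:C/T (Ti); 7:T/C (Ti); 13:C/A (Tv); 16:T/C (Ti).
Of the 5 differences, 4 transitions and 1 transversion, so the answer is 1.

1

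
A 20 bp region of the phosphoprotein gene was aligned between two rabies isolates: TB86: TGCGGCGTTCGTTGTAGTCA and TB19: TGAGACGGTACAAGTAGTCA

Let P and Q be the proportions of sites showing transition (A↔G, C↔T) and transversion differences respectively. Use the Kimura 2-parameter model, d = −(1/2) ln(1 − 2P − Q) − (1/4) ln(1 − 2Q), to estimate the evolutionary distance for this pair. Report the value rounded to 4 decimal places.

0.4845

Differing sites — 3:C/A (Tv); 5:G/A (Ti); 8:T/G (Tv); 10:C/A (Tv); 11:G/C (Tv); 12:T/A (Tv); 13:T/A (Tv).
Of the 7 differences, 1 transition and 6 transversions over 20 sites: P = 1/20 = 0.050000, Q = 6/20 = 0.300000.
d = −0.5·ln(0.600000) − 0.25·ln(0.400000) = −0.5·(-0.510826) − 0.25·(-0.916291) = 0.4845.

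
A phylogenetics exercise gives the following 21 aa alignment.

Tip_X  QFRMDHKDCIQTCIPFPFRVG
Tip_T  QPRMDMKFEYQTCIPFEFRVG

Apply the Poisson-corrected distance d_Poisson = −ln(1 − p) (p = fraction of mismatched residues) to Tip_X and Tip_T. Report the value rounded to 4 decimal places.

The sequences differ at positions 2 (F/P), 6 (H/M), 8 (D/F), 9 (C/E), 10 (I/Y), 17 (P/E).
p = 6/21 = 0.285714.
d = −ln(1 − 0.285714) = −ln(0.714286) = 0.3365.

0.3365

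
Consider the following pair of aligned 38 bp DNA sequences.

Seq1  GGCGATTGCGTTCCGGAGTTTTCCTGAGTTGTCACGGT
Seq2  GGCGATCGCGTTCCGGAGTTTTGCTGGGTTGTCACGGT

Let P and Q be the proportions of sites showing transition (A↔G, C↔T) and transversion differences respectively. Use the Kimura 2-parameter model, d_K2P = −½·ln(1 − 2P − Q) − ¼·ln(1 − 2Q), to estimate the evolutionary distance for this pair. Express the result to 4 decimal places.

0.0841

Mismatches occur at site 7 (T↔C, transition), site 23 (C↔G, transversion), site 27 (A↔G, transition).
Of the 3 differences, 2 transitions and 1 transversion over 38 sites: P = 2/38 = 0.052632, Q = 1/38 = 0.026316.
d = −0.5·ln(0.868420) − 0.25·ln(0.947368) = −0.5·(-0.141080) − 0.25·(-0.054068) = 0.0841.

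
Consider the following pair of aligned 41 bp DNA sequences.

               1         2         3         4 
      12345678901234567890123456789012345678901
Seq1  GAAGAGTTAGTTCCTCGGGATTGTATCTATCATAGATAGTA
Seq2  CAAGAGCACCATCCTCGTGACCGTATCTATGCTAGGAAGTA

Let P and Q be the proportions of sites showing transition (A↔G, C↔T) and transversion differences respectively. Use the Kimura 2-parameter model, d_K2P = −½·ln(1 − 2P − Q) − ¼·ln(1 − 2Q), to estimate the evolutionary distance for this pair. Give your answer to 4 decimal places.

The sequences differ at positions 1 (G/C, transversion), 7 (T/C, transition), 8 (T/A, transversion), 9 (A/C, transversion), 10 (G/C, transversion), 11 (T/A, transversion), 18 (G/T, transversion), 21 (T/C, transition), 22 (T/C, transition), 31 (C/G, transversion), 32 (A/C, transversion), 36 (A/G, transition), 37 (T/A, transversion).
Of the 13 differences, 4 transitions and 9 transversions over 41 sites: P = 4/41 = 0.097561, Q = 9/41 = 0.219512.
d = −0.5·ln(0.585366) − 0.25·ln(0.560976) = −0.5·(-0.535518) − 0.25·(-0.578077) = 0.4123.

0.4123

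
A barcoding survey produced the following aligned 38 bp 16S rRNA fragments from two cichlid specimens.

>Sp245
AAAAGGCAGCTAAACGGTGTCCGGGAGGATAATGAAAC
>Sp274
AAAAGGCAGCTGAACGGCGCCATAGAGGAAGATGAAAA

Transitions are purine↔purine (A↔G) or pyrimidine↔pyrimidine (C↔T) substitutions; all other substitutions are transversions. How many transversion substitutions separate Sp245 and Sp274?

4

Differing sites — 12:A/G (Ti); 18:T/C (Ti); 20:T/C (Ti); 22:C/A (Tv); 23:G/T (Tv); 24:G/A (Ti); 30:T/A (Tv); 31:A/G (Ti); 38:C/A (Tv).
Of the 9 differences, 5 transitions and 4 transversions, so the answer is 4.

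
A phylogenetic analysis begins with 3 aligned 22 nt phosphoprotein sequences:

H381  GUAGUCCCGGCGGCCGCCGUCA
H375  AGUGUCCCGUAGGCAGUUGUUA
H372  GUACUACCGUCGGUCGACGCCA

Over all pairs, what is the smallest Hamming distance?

6

Pairwise Hamming distances:
  H381 vs H375: 9
  H381 vs H372: 6
  H375 vs H372: 12
The smallest is 6, between H381 and H372.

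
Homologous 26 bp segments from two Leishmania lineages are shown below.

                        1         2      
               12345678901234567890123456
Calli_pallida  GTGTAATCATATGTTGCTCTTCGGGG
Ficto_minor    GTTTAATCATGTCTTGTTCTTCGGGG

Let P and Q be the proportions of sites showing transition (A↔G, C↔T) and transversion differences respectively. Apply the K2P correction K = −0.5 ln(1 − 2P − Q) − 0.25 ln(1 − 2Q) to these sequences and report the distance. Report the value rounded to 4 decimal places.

0.1729

Mismatches occur at site 3 (G/T, transversion), site 11 (A/G, transition), site 13 (G/C, transversion), site 17 (C/T, transition).
Of the 4 differences, 2 transitions and 2 transversions over 26 sites: P = 2/26 = 0.076923, Q = 2/26 = 0.076923.
d = −0.5·ln(0.769231) − 0.25·ln(0.846154) = −0.5·(-0.262364) − 0.25·(-0.167054) = 0.1729.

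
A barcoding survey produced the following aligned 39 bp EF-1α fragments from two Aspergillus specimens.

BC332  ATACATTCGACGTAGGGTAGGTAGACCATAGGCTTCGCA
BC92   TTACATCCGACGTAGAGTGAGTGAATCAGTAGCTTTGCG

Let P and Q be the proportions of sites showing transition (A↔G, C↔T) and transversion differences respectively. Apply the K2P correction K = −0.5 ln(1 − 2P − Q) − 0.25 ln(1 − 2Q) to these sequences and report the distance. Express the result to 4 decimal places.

0.4872

Mismatches occur at site 1 (A/T, transversion), site 7 (T/C, transition), site 16 (G/A, transition), site 19 (A/G, transition), site 20 (G/A, transition), site 23 (A/G, transition), site 24 (G/A, transition), site 26 (C/T, transition), site 29 (T/G, transversion), site 30 (A/T, transversion), site 31 (G/A, transition), site 36 (C/T, transition), site 39 (A/G, transition).
Of the 13 differences, 10 transitions and 3 transversions over 39 sites: P = 10/39 = 0.256410, Q = 3/39 = 0.076923.
d = −0.5·ln(0.410257) − 0.25·ln(0.846154) = −0.5·(-0.890971) − 0.25·(-0.167054) = 0.4872.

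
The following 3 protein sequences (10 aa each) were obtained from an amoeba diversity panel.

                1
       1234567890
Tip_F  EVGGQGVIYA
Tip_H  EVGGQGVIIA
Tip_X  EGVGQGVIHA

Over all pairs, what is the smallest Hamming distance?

Pairwise Hamming distances:
  Tip_F vs Tip_H: 1
  Tip_F vs Tip_X: 3
  Tip_H vs Tip_X: 3
The smallest is 1, between Tip_F and Tip_H.

1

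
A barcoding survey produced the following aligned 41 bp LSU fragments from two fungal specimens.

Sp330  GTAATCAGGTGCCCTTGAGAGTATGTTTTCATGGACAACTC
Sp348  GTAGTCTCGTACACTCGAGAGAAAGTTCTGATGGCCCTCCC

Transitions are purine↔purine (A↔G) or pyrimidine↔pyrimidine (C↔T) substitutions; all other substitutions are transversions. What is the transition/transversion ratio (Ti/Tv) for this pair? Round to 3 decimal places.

The sequences differ at positions 4 (A/G, transition), 7 (A/T, transversion), 8 (G/C, transversion), 11 (G/A, transition), 13 (C/A, transversion), 16 (T/C, transition), 22 (T/A, transversion), 24 (T/A, transversion), 28 (T/C, transition), 30 (C/G, transversion), 35 (A/C, transversion), 37 (A/C, transversion), 38 (A/T, transversion), 40 (T/C, transition).
Of the 14 differences, 5 transitions and 9 transversions, so Ti/Tv = 5/9 = 0.556.

0.556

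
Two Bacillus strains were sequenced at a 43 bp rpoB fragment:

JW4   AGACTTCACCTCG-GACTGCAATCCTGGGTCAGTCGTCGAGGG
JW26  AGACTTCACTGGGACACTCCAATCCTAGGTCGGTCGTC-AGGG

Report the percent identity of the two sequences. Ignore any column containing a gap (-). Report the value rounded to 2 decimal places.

82.93%

Excluding the 2 gap columns leaves 41 comparable sites.
Differing sites — 10:C/T; 11:T/G; 12:C/G; 15:G/C; 19:G/C; 27:G/A; 32:A/G.
34 of the 41 comparable sites match, so the percent identity is 34/41 × 100 = 82.93%.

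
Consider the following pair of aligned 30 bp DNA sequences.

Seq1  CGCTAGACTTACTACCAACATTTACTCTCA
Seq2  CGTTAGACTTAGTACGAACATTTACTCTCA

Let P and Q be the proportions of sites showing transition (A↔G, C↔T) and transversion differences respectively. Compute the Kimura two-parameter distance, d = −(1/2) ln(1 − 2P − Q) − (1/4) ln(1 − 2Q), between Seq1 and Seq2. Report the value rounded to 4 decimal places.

Differing sites — 3:C/T (Ti); 12:C/G (Tv); 16:C/G (Tv).
Of the 3 differences, 1 transition and 2 transversions over 30 sites: P = 1/30 = 0.033333, Q = 2/30 = 0.066667.
d = −0.5·ln(0.866667) − 0.25·ln(0.866666) = −0.5·(-0.143100) − 0.25·(-0.143102) = 0.1073.

0.1073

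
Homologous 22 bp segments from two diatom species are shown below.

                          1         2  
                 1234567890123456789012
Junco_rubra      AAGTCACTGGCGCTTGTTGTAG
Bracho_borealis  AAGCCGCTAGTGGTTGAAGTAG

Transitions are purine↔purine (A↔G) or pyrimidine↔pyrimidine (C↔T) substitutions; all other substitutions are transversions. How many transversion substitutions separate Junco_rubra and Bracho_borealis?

3

Mismatches occur at site 4 (T→C, transition), site 6 (A→G, transition), site 9 (G→A, transition), site 11 (C→T, transition), site 13 (C→G, transversion), site 17 (T→A, transversion), site 18 (T→A, transversion).
Of the 7 differences, 4 transitions and 3 transversions, so the answer is 3.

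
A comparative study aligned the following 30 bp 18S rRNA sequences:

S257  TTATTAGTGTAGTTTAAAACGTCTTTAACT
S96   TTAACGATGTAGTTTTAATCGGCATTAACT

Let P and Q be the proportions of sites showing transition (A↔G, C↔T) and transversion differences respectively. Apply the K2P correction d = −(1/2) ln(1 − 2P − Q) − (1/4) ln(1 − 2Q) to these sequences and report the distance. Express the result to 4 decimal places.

0.3297

Differing sites — 4:T/A (Tv); 5:T/C (Ti); 6:A/G (Ti); 7:G/A (Ti); 16:A/T (Tv); 19:A/T (Tv); 22:T/G (Tv); 24:T/A (Tv).
Of the 8 differences, 3 transitions and 5 transversions over 30 sites: P = 3/30 = 0.100000, Q = 5/30 = 0.166667.
d = −0.5·ln(0.633333) − 0.25·ln(0.666666) = −0.5·(-0.456759) − 0.25·(-0.405466) = 0.3297.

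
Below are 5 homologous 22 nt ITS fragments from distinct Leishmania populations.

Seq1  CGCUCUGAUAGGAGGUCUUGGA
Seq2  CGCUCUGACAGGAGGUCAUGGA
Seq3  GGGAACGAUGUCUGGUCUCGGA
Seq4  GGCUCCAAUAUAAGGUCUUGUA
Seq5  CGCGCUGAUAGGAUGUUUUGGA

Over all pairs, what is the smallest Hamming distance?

Pairwise Hamming distances:
  Seq1 vs Seq2: 2
  Seq1 vs Seq3: 10
  Seq1 vs Seq4: 6
  Seq1 vs Seq5: 3
  Seq2 vs Seq3: 12
  Seq2 vs Seq4: 8
  Seq2 vs Seq5: 5
  Seq3 vs Seq4: 9
  Seq3 vs Seq5: 12
  Seq4 vs Seq5: 9
The smallest is 2, between Seq1 and Seq2.

2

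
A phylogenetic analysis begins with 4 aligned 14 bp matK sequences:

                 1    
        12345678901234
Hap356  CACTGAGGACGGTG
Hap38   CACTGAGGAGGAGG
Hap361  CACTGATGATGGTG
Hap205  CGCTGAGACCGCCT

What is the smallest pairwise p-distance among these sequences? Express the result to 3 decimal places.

0.143

Pairwise Hamming distances:
  Hap356 vs Hap38: 3
  Hap356 vs Hap361: 2
  Hap356 vs Hap205: 6
  Hap38 vs Hap361: 4
  Hap38 vs Hap205: 7
  Hap361 vs Hap205: 8
The smallest is 2 mismatches, between Hap356 and Hap361; p = 2/14 = 0.143.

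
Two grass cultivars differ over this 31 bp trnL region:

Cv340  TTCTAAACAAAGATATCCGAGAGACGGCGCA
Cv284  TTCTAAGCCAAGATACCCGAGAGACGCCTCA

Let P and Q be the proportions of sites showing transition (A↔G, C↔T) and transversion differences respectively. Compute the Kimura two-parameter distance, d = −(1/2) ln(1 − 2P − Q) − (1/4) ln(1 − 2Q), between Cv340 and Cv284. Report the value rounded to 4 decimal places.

Mismatches occur at site 7 (A↔G, transition), site 9 (A↔C, transversion), site 16 (T↔C, transition), site 27 (G↔C, transversion), site 29 (G↔T, transversion).
Of the 5 differences, 2 transitions and 3 transversions over 31 sites: P = 2/31 = 0.064516, Q = 3/31 = 0.096774.
d = −0.5·ln(0.774194) − 0.25·ln(0.806452) = −0.5·(-0.255933) − 0.25·(-0.215111) = 0.1817.

0.1817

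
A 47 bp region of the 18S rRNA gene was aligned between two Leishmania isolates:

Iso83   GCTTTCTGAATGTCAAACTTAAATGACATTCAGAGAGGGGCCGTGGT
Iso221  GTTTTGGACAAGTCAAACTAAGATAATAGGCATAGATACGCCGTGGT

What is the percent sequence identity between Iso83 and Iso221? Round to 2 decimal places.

The sequences differ at positions 2 (C/T), 6 (C/G), 7 (T/G), 8 (G/A), 9 (A/C), 11 (T/A), 20 (T/A), 22 (A/G), 25 (G/A), 27 (C/T), 29 (T/G), 30 (T/G), 33 (G/T), 37 (G/T), 38 (G/A), 39 (G/C).
31 of the 47 sites match, so the percent identity is 31/47 × 100 = 65.96%.

65.96%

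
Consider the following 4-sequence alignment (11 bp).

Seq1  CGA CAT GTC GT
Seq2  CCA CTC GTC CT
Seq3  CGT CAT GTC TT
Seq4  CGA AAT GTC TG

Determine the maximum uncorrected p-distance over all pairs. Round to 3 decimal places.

Pairwise Hamming distances:
  Seq1 vs Seq2: 4
  Seq1 vs Seq3: 2
  Seq1 vs Seq4: 3
  Seq2 vs Seq3: 5
  Seq2 vs Seq4: 6
  Seq3 vs Seq4: 3
The largest is 6 mismatches, between Seq2 and Seq4; p = 6/11 = 0.545.

0.545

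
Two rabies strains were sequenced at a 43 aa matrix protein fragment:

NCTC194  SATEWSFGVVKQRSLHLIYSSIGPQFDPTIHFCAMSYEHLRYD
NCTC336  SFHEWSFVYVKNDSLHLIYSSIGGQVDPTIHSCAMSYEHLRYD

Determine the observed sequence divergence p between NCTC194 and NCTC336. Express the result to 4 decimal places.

0.2093

The sequences differ at positions 2 (A/F), 3 (T/H), 8 (G/V), 9 (V/Y), 12 (Q/N), 13 (R/D), 24 (P/G), 26 (F/V), 32 (F/S).
There are 9 differences over 43 sites, so p = 9/43 = 0.2093.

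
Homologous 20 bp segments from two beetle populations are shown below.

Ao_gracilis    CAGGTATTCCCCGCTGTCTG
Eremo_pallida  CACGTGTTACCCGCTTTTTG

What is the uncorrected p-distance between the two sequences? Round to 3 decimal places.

Differing sites — 3:G/C; 6:A/G; 9:C/A; 16:G/T; 18:C/T.
There are 5 differences over 20 sites, so p = 5/20 = 0.250.

0.250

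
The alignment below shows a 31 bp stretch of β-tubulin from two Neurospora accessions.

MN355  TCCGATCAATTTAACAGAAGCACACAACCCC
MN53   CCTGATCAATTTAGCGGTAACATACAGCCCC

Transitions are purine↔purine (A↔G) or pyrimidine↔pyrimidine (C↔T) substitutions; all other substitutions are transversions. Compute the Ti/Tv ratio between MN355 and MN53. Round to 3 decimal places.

Differing sites — 1:T/C (Ti); 3:C/T (Ti); 14:A/G (Ti); 16:A/G (Ti); 18:A/T (Tv); 20:G/A (Ti); 23:C/T (Ti); 27:A/G (Ti).
Of the 8 differences, 7 transitions and 1 transversion, so Ti/Tv = 7/1 = 7.000.

7.000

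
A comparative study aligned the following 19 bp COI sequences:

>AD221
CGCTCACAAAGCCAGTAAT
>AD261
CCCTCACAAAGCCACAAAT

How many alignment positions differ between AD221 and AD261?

Mismatches occur at site 2 (G/C), site 15 (G/C), site 16 (T/A).
That gives 3 mismatches out of 19 aligned sites, so the Hamming distance is 3.

3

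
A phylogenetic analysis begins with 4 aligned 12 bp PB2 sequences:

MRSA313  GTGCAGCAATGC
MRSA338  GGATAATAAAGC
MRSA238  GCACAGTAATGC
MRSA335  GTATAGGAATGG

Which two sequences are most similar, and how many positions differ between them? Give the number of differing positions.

3

Pairwise Hamming distances:
  MRSA313 vs MRSA338: 6
  MRSA313 vs MRSA238: 3
  MRSA313 vs MRSA335: 4
  MRSA338 vs MRSA238: 4
  MRSA338 vs MRSA335: 5
  MRSA238 vs MRSA335: 4
The smallest is 3, between MRSA313 and MRSA238.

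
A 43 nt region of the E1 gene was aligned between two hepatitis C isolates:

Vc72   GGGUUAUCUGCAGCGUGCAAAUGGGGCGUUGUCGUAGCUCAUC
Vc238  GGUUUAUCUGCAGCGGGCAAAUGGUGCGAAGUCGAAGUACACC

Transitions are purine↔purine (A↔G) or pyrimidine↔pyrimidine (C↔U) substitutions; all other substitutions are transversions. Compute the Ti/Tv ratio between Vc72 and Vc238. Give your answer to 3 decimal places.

0.286

Differing sites — 3:G/U (Tv); 16:U/G (Tv); 25:G/U (Tv); 29:U/A (Tv); 30:U/A (Tv); 35:U/A (Tv); 38:C/U (Ti); 39:U/A (Tv); 42:U/C (Ti).
Of the 9 differences, 2 transitions and 7 transversions, so Ti/Tv = 2/7 = 0.286.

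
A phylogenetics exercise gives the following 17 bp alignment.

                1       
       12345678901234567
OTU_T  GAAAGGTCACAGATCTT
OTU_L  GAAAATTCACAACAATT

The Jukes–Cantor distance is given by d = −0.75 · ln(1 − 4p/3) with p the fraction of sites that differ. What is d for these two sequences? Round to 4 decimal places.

Mismatches occur at site 5 (G/A), site 6 (G/T), site 12 (G/A), site 13 (A/C), site 14 (T/A), site 15 (C/A).
p = 6/17 = 0.352941.
d = −0.75 · ln(1 − (4/3)·0.352941) = −0.75 · ln(0.529412) = −0.75 · (-0.635988) = 0.4770.

0.4770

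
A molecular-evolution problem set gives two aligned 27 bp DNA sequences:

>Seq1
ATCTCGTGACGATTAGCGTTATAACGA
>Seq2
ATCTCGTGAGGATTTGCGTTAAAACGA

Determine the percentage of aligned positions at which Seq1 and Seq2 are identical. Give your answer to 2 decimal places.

88.89%

The sequences differ at positions 10 (C/G), 15 (A/T), 22 (T/A).
24 of the 27 sites match, so the percent identity is 24/27 × 100 = 88.89%.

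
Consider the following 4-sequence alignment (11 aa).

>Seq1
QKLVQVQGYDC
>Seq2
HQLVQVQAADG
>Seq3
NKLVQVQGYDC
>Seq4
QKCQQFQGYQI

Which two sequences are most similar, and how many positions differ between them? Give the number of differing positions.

1

Pairwise Hamming distances:
  Seq1 vs Seq2: 5
  Seq1 vs Seq3: 1
  Seq1 vs Seq4: 5
  Seq2 vs Seq3: 5
  Seq2 vs Seq4: 9
  Seq3 vs Seq4: 6
The smallest is 1, between Seq1 and Seq3.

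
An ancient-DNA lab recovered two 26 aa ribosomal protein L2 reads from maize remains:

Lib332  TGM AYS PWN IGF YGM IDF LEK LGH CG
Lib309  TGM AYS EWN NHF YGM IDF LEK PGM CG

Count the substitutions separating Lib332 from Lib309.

5

Differing sites — 7:P/E; 10:I/N; 11:G/H; 22:L/P; 24:H/M.
That gives 5 mismatches out of 26 aligned sites, so the Hamming distance is 5.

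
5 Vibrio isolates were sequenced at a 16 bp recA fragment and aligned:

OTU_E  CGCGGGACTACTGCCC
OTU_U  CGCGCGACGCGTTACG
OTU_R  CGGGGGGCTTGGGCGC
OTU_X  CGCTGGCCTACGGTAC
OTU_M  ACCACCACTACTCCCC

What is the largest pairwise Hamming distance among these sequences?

Pairwise Hamming distances:
  OTU_E vs OTU_U: 7
  OTU_E vs OTU_R: 6
  OTU_E vs OTU_X: 5
  OTU_E vs OTU_M: 6
  OTU_U vs OTU_R: 10
  OTU_U vs OTU_X: 11
  OTU_U vs OTU_M: 10
  OTU_R vs OTU_X: 7
  OTU_R vs OTU_M: 12
  OTU_X vs OTU_M: 10
The largest is 12, between OTU_R and OTU_M.

12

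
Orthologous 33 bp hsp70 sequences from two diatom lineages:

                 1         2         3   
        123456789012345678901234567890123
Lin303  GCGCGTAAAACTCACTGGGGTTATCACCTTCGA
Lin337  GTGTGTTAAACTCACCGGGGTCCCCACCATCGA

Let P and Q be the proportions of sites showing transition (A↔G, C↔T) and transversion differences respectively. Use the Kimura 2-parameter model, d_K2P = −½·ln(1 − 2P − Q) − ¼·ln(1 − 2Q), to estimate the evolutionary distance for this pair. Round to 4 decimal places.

0.3006

Mismatches occur at site 2 (C↔T, transition), site 4 (C↔T, transition), site 7 (A↔T, transversion), site 16 (T↔C, transition), site 22 (T↔C, transition), site 23 (A↔C, transversion), site 24 (T↔C, transition), site 29 (T↔A, transversion).
Of the 8 differences, 5 transitions and 3 transversions over 33 sites: P = 5/33 = 0.151515, Q = 3/33 = 0.090909.
d = −0.5·ln(0.606061) − 0.25·ln(0.818182) = −0.5·(-0.500775) − 0.25·(-0.200670) = 0.3006.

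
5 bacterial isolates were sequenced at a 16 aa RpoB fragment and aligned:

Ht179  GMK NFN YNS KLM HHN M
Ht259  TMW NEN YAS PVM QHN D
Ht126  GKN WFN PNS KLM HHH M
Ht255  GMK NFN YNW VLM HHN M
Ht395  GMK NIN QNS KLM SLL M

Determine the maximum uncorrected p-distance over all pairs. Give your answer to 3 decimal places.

0.750

Pairwise Hamming distances:
  Ht179 vs Ht259: 8
  Ht179 vs Ht126: 5
  Ht179 vs Ht255: 2
  Ht179 vs Ht395: 5
  Ht259 vs Ht126: 12
  Ht259 vs Ht255: 9
  Ht259 vs Ht395: 11
  Ht126 vs Ht255: 7
  Ht126 vs Ht395: 8
  Ht255 vs Ht395: 7
The largest is 12 mismatches, between Ht259 and Ht126; p = 12/16 = 0.750.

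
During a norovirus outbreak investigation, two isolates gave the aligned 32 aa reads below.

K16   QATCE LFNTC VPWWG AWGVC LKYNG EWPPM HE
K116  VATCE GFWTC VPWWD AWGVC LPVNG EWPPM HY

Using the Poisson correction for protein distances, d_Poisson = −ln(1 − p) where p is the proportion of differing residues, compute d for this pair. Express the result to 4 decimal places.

Differing sites — 1:Q/V; 6:L/G; 8:N/W; 15:G/D; 22:K/P; 23:Y/V; 32:E/Y.
p = 7/32 = 0.218750.
d = −ln(1 − 0.218750) = −ln(0.781250) = 0.2469.

0.2469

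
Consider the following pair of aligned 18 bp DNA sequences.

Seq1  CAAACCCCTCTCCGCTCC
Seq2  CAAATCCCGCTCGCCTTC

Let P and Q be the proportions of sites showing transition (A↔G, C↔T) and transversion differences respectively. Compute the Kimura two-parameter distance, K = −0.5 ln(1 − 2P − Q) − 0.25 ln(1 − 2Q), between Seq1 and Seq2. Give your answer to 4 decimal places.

0.3476

Mismatches occur at site 5 (C/T, transition), site 9 (T/G, transversion), site 13 (C/G, transversion), site 14 (G/C, transversion), site 17 (C/T, transition).
Of the 5 differences, 2 transitions and 3 transversions over 18 sites: P = 2/18 = 0.111111, Q = 3/18 = 0.166667.
d = −0.5·ln(0.611111) − 0.25·ln(0.666666) = −0.5·(-0.492477) − 0.25·(-0.405466) = 0.3476.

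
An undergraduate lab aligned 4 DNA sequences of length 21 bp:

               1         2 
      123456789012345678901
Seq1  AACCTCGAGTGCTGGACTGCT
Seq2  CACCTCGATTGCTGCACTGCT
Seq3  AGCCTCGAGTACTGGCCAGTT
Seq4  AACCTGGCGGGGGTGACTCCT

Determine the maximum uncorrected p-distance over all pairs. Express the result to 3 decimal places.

Pairwise Hamming distances:
  Seq1 vs Seq2: 3
  Seq1 vs Seq3: 5
  Seq1 vs Seq4: 7
  Seq2 vs Seq3: 8
  Seq2 vs Seq4: 10
  Seq3 vs Seq4: 12
The largest is 12 mismatches, between Seq3 and Seq4; p = 12/21 = 0.571.

0.571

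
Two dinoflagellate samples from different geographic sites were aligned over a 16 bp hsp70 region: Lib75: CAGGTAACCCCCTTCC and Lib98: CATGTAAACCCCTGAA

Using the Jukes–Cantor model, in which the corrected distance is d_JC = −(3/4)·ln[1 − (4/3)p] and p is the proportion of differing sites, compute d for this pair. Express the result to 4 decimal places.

0.4042

Mismatches occur at site 3 (G↔T), site 8 (C↔A), site 14 (T↔G), site 15 (C↔A), site 16 (C↔A).
p = 5/16 = 0.312500.
d = −0.75 · ln(1 − (4/3)·0.312500) = −0.75 · ln(0.583333) = −0.75 · (-0.538997) = 0.4042.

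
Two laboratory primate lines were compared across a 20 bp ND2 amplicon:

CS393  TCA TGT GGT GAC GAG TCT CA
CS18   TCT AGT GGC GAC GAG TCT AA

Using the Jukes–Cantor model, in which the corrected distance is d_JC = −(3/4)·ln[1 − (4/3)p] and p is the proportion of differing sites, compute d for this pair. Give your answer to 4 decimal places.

0.2326

Differing sites — 3:A/T; 4:T/A; 9:T/C; 19:C/A.
p = 4/20 = 0.200000.
d = −0.75 · ln(1 − (4/3)·0.200000) = −0.75 · ln(0.733333) = −0.75 · (-0.310155) = 0.2326.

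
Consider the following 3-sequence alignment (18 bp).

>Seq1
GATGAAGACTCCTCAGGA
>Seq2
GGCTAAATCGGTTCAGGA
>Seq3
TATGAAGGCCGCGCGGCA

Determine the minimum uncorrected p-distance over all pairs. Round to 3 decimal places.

0.389

Pairwise Hamming distances:
  Seq1 vs Seq2: 8
  Seq1 vs Seq3: 7
  Seq2 vs Seq3: 11
The smallest is 7 mismatches, between Seq1 and Seq3; p = 7/18 = 0.389.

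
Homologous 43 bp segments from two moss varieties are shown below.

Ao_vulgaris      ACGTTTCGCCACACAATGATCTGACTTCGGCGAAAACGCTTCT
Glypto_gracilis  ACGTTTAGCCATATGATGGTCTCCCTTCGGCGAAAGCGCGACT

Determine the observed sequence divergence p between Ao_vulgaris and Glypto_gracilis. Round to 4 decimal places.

0.2326

Differing sites — 7:C/A; 12:C/T; 14:C/T; 15:A/G; 19:A/G; 23:G/C; 24:A/C; 36:A/G; 40:T/G; 41:T/A.
There are 10 differences over 43 sites, so p = 10/43 = 0.2326.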